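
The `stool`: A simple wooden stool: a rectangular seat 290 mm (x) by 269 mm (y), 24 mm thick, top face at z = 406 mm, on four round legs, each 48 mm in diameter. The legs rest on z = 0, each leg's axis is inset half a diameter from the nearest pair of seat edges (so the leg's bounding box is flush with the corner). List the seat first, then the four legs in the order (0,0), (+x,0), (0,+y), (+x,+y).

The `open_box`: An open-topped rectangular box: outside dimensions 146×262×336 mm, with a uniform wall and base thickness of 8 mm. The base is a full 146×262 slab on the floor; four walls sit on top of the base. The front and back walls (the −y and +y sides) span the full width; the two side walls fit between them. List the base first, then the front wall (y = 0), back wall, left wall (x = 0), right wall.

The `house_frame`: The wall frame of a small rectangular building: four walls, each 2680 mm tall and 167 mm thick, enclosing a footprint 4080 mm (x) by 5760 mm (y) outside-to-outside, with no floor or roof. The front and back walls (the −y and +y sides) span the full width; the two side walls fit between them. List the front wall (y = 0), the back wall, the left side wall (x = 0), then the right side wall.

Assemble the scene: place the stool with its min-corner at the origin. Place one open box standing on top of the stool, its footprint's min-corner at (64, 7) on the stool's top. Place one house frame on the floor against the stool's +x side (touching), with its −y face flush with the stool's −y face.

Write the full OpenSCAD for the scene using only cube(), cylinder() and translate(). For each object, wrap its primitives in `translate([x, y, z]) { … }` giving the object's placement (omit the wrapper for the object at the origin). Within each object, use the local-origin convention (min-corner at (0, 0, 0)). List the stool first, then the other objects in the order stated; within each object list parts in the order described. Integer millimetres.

translate([0, 0, 382]) cube([290, 269, 24]);
translate([24, 24, 0]) cylinder(h = 382, r = 24);
translate([266, 24, 0]) cylinder(h = 382, r = 24);
translate([24, 245, 0]) cylinder(h = 382, r = 24);
translate([266, 245, 0]) cylinder(h = 382, r = 24);
translate([64, 7, 406]) {
  cube([146, 262, 8]);
  translate([0, 0, 8]) cube([146, 8, 328]);
  translate([0, 254, 8]) cube([146, 8, 328]);
  translate([0, 8, 8]) cube([8, 246, 328]);
  translate([138, 8, 8]) cube([8, 246, 328]);
}
translate([290, 0, 0]) {
  cube([4080, 167, 2680]);
  translate([0, 5593, 0]) cube([4080, 167, 2680]);
  translate([0, 167, 0]) cube([167, 5426, 2680]);
  translate([3913, 167, 0]) cube([167, 5426, 2680]);
}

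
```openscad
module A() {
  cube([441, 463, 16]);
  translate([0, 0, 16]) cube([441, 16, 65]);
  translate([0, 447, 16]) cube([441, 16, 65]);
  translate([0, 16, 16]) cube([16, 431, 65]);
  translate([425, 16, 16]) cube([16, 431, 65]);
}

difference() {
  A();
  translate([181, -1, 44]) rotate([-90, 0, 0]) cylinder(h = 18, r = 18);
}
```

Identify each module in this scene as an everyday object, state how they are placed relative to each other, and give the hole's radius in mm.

A is an open box. The open box has a circular hole through its front wall. The hole's radius is 18 mm.

The subtracted cylinder has r = 18 mm.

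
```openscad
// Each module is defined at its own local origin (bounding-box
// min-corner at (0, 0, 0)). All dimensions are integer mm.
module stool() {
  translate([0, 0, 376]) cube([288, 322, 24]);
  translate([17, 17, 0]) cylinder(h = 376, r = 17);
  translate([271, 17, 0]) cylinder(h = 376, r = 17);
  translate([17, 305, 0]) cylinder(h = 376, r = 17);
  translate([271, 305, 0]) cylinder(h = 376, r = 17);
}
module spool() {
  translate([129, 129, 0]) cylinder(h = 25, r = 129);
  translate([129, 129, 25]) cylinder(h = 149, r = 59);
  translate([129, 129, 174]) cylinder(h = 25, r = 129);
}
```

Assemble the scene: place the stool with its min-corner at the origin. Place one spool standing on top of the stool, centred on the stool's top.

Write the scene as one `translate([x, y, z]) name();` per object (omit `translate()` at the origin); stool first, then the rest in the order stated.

stool();
translate([15, 32, 400]) spool();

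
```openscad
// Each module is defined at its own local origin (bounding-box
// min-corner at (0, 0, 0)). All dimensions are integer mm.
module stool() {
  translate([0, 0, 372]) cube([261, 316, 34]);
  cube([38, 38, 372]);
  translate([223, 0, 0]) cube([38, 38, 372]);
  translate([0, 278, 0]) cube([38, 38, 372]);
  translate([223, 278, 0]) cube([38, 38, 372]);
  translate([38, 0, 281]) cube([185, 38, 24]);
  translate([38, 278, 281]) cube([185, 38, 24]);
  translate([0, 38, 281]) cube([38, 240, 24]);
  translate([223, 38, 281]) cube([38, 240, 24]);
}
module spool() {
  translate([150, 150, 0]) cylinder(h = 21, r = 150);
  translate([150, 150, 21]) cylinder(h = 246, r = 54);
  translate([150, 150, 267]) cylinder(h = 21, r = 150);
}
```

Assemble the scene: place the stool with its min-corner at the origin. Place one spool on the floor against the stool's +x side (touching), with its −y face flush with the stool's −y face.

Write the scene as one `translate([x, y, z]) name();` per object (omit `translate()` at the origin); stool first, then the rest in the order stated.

stool();
translate([261, 0, 0]) spool();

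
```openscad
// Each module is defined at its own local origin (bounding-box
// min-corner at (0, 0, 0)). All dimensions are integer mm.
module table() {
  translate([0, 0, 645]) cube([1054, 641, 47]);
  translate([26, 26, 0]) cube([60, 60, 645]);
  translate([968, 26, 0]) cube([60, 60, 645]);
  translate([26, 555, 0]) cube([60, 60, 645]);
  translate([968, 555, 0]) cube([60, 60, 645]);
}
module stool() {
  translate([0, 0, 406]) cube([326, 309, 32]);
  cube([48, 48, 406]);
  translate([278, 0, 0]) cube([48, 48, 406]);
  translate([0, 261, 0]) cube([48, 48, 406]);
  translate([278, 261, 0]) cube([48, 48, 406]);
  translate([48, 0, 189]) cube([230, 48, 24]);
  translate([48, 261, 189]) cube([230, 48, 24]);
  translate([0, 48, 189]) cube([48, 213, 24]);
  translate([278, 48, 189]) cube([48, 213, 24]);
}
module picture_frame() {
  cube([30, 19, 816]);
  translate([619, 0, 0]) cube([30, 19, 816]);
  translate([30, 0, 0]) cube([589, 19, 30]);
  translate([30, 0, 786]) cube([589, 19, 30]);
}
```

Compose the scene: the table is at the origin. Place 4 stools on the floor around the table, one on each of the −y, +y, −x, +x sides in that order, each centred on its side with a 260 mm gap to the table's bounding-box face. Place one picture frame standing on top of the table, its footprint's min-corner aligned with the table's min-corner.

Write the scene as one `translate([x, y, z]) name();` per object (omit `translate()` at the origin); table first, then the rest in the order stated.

table();
translate([364, -569, 0]) stool();
translate([364, 901, 0]) stool();
translate([-586, 166, 0]) stool();
translate([1314, 166, 0]) stool();
translate([0, 0, 692]) picture_frame();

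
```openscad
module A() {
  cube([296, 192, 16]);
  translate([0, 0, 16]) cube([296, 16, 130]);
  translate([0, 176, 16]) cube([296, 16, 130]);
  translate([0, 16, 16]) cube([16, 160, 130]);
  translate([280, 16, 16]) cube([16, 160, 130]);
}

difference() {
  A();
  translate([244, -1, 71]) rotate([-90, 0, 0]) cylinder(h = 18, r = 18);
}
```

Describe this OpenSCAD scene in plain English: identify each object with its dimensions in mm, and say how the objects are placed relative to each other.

A is an open storage box with external size 296×192×146 mm and wall thickness 16 mm (the base is also 16 mm thick). The base covers the whole footprint; the four walls stand on the base, with the y-facing walls full-width and the x-facing walls fitting between their inner faces.

The open box has a circular hole of radius 18 mm through its front wall, centred at (x = 244, z = 71).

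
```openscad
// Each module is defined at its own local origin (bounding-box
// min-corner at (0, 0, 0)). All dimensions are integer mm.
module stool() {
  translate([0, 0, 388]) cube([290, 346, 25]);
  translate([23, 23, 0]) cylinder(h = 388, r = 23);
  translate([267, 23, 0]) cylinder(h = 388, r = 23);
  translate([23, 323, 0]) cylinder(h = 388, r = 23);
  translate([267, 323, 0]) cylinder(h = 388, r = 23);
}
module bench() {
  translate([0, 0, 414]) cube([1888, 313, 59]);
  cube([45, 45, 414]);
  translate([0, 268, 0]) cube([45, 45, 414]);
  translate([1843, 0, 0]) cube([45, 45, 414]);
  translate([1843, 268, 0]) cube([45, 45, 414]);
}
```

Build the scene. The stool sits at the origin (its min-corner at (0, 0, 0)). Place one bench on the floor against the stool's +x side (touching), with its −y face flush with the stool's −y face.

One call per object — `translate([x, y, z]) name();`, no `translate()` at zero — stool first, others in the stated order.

stool();
translate([290, 0, 0]) bench();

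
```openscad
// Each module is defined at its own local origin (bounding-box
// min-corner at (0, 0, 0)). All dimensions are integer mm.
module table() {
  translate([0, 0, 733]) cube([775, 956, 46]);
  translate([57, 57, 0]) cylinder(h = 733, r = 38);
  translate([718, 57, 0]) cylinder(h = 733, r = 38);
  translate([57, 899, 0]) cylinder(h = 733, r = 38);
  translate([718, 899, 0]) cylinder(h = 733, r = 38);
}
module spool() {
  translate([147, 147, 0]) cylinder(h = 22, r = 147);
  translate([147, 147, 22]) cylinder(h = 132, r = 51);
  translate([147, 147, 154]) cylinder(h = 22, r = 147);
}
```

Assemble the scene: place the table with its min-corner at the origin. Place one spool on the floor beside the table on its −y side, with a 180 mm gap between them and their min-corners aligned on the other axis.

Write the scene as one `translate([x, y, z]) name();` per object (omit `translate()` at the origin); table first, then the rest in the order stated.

table();
translate([0, -474, 0]) spool();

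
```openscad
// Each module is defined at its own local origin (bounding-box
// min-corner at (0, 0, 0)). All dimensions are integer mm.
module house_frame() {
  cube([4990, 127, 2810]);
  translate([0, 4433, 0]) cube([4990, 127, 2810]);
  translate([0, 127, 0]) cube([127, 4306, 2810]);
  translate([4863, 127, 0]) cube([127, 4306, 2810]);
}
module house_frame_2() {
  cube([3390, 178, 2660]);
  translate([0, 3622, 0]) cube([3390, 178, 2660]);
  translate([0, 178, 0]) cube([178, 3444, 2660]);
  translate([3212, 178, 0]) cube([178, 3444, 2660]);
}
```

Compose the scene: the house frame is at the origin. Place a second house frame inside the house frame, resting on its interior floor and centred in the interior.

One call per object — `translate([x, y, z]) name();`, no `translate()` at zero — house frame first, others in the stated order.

house_frame();
translate([800, 380, 0]) house_frame_2();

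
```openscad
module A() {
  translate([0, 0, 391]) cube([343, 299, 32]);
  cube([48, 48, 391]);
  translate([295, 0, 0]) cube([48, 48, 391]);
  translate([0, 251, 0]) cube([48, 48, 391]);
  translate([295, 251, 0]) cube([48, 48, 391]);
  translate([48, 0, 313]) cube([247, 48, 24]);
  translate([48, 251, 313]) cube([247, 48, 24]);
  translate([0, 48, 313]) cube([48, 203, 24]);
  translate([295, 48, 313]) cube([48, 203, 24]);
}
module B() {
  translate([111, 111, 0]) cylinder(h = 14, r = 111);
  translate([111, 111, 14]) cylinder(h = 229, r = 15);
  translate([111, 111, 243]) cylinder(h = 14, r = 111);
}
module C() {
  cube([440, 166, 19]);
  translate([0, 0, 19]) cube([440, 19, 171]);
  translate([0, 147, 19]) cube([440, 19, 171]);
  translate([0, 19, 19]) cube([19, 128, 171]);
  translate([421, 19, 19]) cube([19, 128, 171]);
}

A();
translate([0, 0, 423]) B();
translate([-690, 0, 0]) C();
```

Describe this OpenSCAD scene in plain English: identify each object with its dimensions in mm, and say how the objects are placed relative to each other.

A is a four-legged stool. The seat is 343×299 mm, 32 mm thick, top at z = 423 mm. It stands on four square legs, each 48×48 mm in cross-section, from z = 0 to the seat underside, each flush with a corner of the seat. Four stretchers, 48 mm wide and 24 mm tall, connect adjacent legs with their undersides at z = 313 mm, each running between the inner faces of the legs it joins and aligned with the legs' outer faces on the other axis.

B is a spool: two coaxial disc flanges of radius 111 mm and thickness 14 mm, joined by a core cylinder of radius 15 mm and height 229 mm. The lower flange rests on z = 0 and the three cylinders share a vertical axis.

C is an open storage box with external size 440×166×190 mm and wall thickness 19 mm (the base is also 19 mm thick). The base covers the whole footprint; the four walls stand on the base, with the y-facing walls full-width and the x-facing walls fitting between their inner faces.

The spool is on top of the stool. The open box is on the floor beside the stool on its −x side.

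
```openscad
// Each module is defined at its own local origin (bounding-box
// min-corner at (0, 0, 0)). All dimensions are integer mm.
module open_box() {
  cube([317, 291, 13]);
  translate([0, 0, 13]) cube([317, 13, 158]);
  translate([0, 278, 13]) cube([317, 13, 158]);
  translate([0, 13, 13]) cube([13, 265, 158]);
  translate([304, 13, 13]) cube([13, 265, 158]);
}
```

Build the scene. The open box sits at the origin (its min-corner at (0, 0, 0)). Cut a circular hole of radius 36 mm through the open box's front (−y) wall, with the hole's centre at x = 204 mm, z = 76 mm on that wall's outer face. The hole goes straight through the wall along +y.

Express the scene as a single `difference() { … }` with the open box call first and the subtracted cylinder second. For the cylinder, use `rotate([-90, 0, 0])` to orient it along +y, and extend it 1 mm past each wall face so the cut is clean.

difference() {
  open_box();
  translate([204, -1, 76]) rotate([-90, 0, 0]) cylinder(h = 15, r = 36);
}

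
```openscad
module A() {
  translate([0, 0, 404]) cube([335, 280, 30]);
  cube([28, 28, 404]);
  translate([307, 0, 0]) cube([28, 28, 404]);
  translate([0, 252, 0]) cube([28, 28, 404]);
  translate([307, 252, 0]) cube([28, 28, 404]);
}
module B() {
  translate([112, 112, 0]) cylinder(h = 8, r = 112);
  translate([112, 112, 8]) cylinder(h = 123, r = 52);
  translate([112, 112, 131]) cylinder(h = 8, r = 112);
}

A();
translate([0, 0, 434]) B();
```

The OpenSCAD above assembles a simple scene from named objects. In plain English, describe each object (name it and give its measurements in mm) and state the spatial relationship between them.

A is a four-legged stool. The seat is a 335×280×30 mm slab whose top surface is at z = 434 mm; four square legs, each 28×28 mm in cross-section, run from the floor (z = 0) to the underside of the seat, each flush with a corner of the seat.

B is a spool: two coaxial disc flanges of radius 112 mm and thickness 8 mm, joined by a core cylinder of radius 52 mm and height 123 mm. The lower flange rests on z = 0 and the three cylinders share a vertical axis.

The spool is on top of the stool.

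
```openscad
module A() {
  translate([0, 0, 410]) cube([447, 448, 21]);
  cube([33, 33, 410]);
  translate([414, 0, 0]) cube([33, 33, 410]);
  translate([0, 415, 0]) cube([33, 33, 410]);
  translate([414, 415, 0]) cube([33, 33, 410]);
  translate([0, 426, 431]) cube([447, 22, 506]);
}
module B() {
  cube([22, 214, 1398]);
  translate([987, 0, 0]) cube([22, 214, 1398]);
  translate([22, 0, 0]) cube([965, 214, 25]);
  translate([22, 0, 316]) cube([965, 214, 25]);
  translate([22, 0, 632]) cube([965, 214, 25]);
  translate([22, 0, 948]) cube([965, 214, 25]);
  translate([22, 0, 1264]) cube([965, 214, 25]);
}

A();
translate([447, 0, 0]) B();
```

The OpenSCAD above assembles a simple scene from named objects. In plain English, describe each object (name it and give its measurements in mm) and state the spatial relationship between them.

A is a chair: 447×448 mm seat, 21 mm thick, top at z = 431 mm, on four 33 mm square corner legs flush with the seat edges. A 22 mm thick backrest slab spans the full seat width, extending 506 mm above the seat top, its back face flush with the seat's +y edge.

B is an open bookshelf. Two side panels, each 22 mm thick, 214 mm deep and 1398 mm tall, stand 1009 mm apart (outside-to-outside). Between them sit 5 shelves, each 25 mm thick and 214 mm deep, spanning the full gap between the sides. The bottom shelf rests on the floor (its underside at z = 0) and the clear gap between one shelf's top and the next shelf's underside is 291 mm.

The bookshelf is against the chair's +x side, with their −y faces flush.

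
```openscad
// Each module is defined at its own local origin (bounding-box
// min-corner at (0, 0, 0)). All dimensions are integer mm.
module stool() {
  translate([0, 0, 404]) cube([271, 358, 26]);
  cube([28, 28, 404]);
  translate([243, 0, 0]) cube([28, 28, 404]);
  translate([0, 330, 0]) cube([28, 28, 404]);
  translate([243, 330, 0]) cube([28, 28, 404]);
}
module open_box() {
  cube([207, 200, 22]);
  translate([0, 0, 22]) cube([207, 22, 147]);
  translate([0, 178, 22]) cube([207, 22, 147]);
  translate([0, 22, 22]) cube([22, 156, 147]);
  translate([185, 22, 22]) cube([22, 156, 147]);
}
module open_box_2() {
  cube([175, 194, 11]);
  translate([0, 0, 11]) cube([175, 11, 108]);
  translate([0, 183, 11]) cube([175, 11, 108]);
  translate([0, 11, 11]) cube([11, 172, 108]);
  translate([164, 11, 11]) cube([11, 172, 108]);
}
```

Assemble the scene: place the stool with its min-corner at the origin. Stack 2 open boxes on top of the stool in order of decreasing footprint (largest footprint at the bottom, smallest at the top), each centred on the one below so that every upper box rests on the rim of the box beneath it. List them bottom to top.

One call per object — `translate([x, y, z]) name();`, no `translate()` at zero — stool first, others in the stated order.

stool();
translate([32, 79, 430]) open_box();
translate([48, 82, 599]) open_box_2();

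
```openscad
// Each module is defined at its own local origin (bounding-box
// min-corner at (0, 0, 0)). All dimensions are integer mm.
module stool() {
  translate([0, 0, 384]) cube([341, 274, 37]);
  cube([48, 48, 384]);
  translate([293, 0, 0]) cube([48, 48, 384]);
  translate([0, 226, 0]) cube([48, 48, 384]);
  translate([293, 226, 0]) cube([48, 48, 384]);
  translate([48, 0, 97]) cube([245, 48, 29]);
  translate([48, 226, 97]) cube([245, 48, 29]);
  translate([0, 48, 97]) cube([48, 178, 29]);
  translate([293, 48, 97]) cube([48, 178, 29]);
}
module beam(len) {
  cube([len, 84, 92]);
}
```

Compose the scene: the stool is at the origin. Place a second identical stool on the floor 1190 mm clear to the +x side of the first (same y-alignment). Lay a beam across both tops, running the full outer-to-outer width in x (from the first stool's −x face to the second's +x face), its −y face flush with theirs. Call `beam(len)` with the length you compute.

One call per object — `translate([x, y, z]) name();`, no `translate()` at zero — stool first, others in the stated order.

stool();
translate([1531, 0, 0]) stool();
translate([0, 0, 421]) beam(1872);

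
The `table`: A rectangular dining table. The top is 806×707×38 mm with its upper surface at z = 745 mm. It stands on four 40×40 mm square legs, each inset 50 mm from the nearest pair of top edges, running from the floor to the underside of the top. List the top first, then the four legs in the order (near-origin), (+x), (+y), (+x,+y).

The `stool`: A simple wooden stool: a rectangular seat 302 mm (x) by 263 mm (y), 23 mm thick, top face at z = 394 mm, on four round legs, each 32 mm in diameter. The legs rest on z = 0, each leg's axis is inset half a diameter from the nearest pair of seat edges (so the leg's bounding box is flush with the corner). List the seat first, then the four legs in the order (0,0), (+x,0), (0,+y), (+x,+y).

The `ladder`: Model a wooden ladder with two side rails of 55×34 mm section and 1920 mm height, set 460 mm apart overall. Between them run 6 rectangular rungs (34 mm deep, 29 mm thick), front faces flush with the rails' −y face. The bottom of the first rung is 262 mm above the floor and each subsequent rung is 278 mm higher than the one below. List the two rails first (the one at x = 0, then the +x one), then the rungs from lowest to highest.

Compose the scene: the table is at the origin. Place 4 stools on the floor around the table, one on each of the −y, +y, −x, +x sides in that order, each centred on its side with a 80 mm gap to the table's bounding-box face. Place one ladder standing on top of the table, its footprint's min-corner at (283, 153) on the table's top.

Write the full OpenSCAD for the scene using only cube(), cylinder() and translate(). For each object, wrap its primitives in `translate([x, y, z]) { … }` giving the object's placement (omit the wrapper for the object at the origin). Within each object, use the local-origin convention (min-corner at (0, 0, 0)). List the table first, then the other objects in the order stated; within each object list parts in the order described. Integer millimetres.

translate([0, 0, 707]) cube([806, 707, 38]);
translate([50, 50, 0]) cube([40, 40, 707]);
translate([716, 50, 0]) cube([40, 40, 707]);
translate([50, 617, 0]) cube([40, 40, 707]);
translate([716, 617, 0]) cube([40, 40, 707]);
translate([252, -343, 0]) {
  translate([0, 0, 371]) cube([302, 263, 23]);
  translate([16, 16, 0]) cylinder(h = 371, r = 16);
  translate([286, 16, 0]) cylinder(h = 371, r = 16);
  translate([16, 247, 0]) cylinder(h = 371, r = 16);
  translate([286, 247, 0]) cylinder(h = 371, r = 16);
}
translate([252, 787, 0]) {
  translate([0, 0, 371]) cube([302, 263, 23]);
  translate([16, 16, 0]) cylinder(h = 371, r = 16);
  translate([286, 16, 0]) cylinder(h = 371, r = 16);
  translate([16, 247, 0]) cylinder(h = 371, r = 16);
  translate([286, 247, 0]) cylinder(h = 371, r = 16);
}
translate([-382, 222, 0]) {
  translate([0, 0, 371]) cube([302, 263, 23]);
  translate([16, 16, 0]) cylinder(h = 371, r = 16);
  translate([286, 16, 0]) cylinder(h = 371, r = 16);
  translate([16, 247, 0]) cylinder(h = 371, r = 16);
  translate([286, 247, 0]) cylinder(h = 371, r = 16);
}
translate([886, 222, 0]) {
  translate([0, 0, 371]) cube([302, 263, 23]);
  translate([16, 16, 0]) cylinder(h = 371, r = 16);
  translate([286, 16, 0]) cylinder(h = 371, r = 16);
  translate([16, 247, 0]) cylinder(h = 371, r = 16);
  translate([286, 247, 0]) cylinder(h = 371, r = 16);
}
translate([283, 153, 745]) {
  cube([55, 34, 1920]);
  translate([405, 0, 0]) cube([55, 34, 1920]);
  translate([55, 0, 262]) cube([350, 34, 29]);
  translate([55, 0, 540]) cube([350, 34, 29]);
  translate([55, 0, 818]) cube([350, 34, 29]);
  translate([55, 0, 1096]) cube([350, 34, 29]);
  translate([55, 0, 1374]) cube([350, 34, 29]);
  translate([55, 0, 1652]) cube([350, 34, 29]);
}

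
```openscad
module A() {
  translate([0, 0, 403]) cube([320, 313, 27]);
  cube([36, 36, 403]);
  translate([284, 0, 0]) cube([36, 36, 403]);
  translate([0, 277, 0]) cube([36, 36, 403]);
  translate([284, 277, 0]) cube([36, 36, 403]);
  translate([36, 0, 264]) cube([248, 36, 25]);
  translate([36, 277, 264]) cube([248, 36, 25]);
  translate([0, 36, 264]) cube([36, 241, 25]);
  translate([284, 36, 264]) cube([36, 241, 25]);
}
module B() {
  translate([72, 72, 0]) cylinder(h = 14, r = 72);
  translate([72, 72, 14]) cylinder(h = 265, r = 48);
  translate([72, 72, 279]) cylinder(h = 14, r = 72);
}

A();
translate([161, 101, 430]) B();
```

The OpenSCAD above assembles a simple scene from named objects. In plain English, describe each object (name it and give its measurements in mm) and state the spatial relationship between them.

A is a four-legged stool. The seat is a 320×313×27 mm slab whose top surface is at z = 430 mm; four square legs, each 36×36 mm in cross-section, run from the floor (z = 0) to the underside of the seat, each flush with a corner of the seat. Four stretchers, 36 mm wide and 25 mm tall, connect adjacent legs with their undersides at z = 264 mm, each running between the inner faces of the legs it joins and aligned with the legs' outer faces on the other axis.

B is a spool: two coaxial disc flanges of radius 72 mm and thickness 14 mm, joined by a core cylinder of radius 48 mm and height 265 mm. The lower flange rests on z = 0 and the three cylinders share a vertical axis.

The spool is on top of the stool.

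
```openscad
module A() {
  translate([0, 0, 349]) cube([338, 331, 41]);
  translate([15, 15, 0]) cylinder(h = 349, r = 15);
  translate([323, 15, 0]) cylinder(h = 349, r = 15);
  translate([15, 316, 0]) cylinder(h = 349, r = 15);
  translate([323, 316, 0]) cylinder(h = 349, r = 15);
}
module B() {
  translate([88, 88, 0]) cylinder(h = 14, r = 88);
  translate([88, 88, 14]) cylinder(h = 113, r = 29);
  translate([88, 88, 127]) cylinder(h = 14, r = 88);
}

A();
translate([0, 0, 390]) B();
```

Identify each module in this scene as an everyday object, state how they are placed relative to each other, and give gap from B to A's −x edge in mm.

A is a stool. B is a spool. The spool is on top of the stool. The gap from the spool to the stool's −x edge is 0 mm.

The spool's min-x is at 0; the stool's min-x is 0; gap = 0 mm.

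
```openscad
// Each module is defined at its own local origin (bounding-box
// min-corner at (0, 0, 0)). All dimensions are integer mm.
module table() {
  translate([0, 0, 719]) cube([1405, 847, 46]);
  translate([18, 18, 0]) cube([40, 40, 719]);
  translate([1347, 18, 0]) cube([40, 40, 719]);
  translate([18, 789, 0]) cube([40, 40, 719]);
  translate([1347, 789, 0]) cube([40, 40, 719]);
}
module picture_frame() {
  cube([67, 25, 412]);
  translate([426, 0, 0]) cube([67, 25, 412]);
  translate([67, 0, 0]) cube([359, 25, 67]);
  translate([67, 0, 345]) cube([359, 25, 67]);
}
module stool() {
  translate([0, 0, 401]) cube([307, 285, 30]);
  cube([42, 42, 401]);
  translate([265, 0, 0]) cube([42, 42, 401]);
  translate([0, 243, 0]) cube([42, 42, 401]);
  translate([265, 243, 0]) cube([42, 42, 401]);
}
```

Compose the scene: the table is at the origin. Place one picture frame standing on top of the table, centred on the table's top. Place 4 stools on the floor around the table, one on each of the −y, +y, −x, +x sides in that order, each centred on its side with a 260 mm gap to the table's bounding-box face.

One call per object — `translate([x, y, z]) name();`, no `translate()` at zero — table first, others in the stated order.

table();
translate([456, 411, 765]) picture_frame();
translate([549, -545, 0]) stool();
translate([549, 1107, 0]) stool();
translate([-567, 281, 0]) stool();
translate([1665, 281, 0]) stool();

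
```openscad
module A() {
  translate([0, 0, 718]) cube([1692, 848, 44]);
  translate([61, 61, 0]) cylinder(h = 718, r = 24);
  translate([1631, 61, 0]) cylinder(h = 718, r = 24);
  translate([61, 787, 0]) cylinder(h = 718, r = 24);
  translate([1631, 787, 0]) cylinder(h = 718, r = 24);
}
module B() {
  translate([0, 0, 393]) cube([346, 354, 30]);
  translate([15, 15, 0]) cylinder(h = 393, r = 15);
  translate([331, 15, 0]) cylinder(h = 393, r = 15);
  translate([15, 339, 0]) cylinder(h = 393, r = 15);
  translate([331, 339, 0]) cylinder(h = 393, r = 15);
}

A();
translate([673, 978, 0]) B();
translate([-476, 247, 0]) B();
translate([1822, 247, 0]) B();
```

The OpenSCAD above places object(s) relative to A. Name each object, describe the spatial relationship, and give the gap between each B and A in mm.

Each stool's nearest face is 130 mm from the table's bounding box.

A is a table. B is a stool. Three stools sit around the table at the +y, −x, +x sides. The gap between each stool and the table is 130 mm.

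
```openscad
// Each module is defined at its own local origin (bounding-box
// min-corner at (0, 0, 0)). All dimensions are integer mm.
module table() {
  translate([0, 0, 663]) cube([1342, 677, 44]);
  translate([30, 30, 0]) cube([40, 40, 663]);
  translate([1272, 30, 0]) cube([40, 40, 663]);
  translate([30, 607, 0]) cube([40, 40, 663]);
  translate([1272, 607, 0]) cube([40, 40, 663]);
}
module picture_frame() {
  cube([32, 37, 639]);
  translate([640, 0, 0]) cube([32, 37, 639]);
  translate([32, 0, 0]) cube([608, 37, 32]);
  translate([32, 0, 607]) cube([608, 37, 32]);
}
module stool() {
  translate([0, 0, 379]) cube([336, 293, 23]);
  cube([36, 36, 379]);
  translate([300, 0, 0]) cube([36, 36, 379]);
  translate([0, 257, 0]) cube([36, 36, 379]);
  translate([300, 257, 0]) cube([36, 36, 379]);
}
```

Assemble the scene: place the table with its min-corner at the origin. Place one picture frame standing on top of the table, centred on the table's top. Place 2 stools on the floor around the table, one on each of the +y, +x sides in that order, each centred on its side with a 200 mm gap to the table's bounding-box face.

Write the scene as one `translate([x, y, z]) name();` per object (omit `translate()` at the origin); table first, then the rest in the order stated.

table();
translate([335, 320, 707]) picture_frame();
translate([503, 877, 0]) stool();
translate([1542, 192, 0]) stool();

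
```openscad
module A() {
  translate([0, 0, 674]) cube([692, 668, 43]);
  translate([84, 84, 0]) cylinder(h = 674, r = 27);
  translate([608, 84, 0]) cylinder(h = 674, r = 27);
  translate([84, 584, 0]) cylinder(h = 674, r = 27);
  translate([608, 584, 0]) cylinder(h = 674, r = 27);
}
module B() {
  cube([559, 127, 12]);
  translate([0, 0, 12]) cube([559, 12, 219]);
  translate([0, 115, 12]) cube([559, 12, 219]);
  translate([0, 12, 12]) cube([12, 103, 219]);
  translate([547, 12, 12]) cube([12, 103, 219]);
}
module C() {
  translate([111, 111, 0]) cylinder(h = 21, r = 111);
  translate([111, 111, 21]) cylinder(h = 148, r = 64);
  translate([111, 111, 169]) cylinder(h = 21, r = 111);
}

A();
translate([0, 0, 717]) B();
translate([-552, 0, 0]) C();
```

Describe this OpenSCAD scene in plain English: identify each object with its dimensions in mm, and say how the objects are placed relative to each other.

A is a table: top 692 mm (x) × 668 mm (y), 43 mm thick, upper face at z = 717 mm, on four round legs of 54 mm diameter, each leg's bounding box inset 57 mm from the nearest pair of top edges, running from z = 0 to the bottom of the top.

B is an open storage box with external size 559×127×231 mm and wall thickness 12 mm (the base is also 12 mm thick). The base covers the whole footprint; the four walls stand on the base, with the y-facing walls full-width and the x-facing walls fitting between their inner faces.

C is a spool: two coaxial disc flanges of radius 111 mm and thickness 21 mm, joined by a core cylinder of radius 64 mm and height 148 mm. The lower flange rests on z = 0 and the three cylinders share a vertical axis.

The open box is on top of the table. The spool is on the floor beside the table on its −x side.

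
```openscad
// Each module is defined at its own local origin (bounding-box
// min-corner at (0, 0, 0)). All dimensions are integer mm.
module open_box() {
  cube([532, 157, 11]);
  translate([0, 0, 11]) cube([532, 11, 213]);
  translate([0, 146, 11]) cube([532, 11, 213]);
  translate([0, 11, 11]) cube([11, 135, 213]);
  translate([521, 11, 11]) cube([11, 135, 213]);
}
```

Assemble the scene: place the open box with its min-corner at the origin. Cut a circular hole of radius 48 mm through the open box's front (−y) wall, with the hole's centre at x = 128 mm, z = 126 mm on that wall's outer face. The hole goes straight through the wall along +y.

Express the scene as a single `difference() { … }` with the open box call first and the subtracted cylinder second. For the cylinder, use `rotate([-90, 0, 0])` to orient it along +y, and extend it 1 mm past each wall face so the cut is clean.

difference() {
  open_box();
  translate([128, -1, 126]) rotate([-90, 0, 0]) cylinder(h = 13, r = 48);
}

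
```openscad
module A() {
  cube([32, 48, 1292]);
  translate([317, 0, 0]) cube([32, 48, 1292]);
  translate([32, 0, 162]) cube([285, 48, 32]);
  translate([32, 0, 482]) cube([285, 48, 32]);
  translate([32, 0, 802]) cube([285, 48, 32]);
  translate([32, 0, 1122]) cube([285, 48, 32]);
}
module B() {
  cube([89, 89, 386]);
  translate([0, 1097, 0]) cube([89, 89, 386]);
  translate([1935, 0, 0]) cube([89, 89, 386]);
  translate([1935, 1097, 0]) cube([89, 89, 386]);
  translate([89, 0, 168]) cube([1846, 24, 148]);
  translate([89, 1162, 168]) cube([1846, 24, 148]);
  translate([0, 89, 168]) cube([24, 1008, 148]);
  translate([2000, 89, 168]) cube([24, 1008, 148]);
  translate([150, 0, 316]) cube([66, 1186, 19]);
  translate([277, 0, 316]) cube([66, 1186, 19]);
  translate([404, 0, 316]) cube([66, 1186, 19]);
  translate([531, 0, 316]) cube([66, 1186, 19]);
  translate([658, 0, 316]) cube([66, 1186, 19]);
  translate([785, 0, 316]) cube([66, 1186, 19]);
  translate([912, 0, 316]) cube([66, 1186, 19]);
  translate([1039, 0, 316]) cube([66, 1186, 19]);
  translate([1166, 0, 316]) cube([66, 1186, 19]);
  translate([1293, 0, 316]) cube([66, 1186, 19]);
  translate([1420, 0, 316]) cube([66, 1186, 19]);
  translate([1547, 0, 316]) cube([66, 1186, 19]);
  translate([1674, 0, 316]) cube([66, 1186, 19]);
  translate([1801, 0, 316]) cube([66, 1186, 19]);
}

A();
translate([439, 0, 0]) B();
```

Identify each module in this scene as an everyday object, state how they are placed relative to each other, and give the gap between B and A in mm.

A is a ladder. B is a bed frame. The bed frame is on the floor beside the ladder on its +x side. The gap between the bed frame and the ladder is 90 mm.

The bed frame's nearest face is 90 mm from the ladder's +x face.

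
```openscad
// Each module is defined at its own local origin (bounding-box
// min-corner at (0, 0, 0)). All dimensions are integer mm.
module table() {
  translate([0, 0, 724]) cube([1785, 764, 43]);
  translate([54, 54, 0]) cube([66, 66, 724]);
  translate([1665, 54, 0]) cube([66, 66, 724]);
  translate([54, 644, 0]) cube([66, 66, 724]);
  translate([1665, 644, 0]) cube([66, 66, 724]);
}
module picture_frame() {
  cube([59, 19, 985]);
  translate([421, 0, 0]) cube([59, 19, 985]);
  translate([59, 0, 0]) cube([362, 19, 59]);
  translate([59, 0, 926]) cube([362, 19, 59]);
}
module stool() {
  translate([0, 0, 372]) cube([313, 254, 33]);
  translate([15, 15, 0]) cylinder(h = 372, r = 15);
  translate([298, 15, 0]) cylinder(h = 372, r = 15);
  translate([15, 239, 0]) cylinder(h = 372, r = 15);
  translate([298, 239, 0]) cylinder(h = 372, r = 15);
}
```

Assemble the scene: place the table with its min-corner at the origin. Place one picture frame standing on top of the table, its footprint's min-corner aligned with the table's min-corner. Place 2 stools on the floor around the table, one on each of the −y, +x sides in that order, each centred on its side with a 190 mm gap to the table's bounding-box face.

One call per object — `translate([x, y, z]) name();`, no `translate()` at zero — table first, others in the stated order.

table();
translate([0, 0, 767]) picture_frame();
translate([736, -444, 0]) stool();
translate([1975, 255, 0]) stool();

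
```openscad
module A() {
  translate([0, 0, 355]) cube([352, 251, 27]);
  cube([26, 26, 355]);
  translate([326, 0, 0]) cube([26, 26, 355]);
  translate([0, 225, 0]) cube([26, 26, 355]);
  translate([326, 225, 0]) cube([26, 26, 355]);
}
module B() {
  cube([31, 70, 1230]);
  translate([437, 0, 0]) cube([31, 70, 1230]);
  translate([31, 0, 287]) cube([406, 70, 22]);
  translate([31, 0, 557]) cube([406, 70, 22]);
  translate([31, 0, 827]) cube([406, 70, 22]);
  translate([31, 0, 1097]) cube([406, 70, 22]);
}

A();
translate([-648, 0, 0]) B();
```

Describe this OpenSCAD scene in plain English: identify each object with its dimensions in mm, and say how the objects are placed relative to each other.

A is a four-legged stool. The seat is 352×251 mm, 27 mm thick, top at z = 382 mm. It stands on four square legs, each 26×26 mm in cross-section, from z = 0 to the seat underside, each flush with a corner of the seat.

B is a wooden ladder with two side rails of 31×70 mm section and 1230 mm height, set 468 mm apart overall. Between them run 4 rectangular rungs (70 mm deep, 22 mm thick), front faces flush with the rails' −y face. The bottom of the first rung is 287 mm above the floor and each subsequent rung is 270 mm higher than the one below.

The ladder is on the floor beside the stool on its −x side.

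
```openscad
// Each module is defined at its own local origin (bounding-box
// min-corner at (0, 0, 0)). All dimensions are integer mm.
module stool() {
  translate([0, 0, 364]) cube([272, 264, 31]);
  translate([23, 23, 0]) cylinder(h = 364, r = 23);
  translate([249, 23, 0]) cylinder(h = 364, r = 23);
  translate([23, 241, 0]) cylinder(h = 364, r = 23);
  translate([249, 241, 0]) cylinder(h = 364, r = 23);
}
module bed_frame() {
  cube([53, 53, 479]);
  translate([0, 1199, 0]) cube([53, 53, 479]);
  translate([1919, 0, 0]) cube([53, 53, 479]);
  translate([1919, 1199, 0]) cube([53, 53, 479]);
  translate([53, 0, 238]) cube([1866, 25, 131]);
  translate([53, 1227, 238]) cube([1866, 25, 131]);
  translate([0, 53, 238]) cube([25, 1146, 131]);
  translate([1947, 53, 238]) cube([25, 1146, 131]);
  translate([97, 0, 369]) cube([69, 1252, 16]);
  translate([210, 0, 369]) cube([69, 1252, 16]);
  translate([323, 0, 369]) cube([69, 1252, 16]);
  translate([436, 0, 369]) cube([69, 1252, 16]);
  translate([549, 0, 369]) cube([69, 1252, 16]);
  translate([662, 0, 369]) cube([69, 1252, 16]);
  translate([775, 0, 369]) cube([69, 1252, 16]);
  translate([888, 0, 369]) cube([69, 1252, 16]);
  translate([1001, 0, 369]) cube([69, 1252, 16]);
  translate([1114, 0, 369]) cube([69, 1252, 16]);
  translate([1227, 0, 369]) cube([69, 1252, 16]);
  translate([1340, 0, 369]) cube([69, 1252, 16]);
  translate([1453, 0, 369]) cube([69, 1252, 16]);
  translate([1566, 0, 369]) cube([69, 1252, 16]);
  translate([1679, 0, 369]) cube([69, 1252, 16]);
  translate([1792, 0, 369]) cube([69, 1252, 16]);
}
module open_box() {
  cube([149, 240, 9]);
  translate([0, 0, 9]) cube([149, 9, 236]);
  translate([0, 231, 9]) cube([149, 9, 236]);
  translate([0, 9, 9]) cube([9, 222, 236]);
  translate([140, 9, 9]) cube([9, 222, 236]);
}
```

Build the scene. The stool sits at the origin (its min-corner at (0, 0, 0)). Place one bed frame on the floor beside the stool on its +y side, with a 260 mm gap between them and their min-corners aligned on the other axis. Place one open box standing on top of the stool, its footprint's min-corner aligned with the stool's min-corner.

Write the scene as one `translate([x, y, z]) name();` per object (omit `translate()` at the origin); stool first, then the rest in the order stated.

stool();
translate([0, 524, 0]) bed_frame();
translate([0, 0, 395]) open_box();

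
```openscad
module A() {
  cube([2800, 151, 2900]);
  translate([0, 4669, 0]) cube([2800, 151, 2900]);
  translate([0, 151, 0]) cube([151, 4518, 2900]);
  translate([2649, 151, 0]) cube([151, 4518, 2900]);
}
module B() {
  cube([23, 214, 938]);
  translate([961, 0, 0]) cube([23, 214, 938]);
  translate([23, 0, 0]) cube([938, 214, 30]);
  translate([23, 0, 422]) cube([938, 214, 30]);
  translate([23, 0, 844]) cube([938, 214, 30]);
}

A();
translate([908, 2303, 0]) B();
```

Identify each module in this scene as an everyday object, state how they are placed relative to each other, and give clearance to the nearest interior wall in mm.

Clearances: x = 757, y = 2152; minimum 757 mm.

A is a house frame. B is a bookshelf. The bookshelf sits inside the house frame, centred. The clearance to the nearest interior wall is 757 mm.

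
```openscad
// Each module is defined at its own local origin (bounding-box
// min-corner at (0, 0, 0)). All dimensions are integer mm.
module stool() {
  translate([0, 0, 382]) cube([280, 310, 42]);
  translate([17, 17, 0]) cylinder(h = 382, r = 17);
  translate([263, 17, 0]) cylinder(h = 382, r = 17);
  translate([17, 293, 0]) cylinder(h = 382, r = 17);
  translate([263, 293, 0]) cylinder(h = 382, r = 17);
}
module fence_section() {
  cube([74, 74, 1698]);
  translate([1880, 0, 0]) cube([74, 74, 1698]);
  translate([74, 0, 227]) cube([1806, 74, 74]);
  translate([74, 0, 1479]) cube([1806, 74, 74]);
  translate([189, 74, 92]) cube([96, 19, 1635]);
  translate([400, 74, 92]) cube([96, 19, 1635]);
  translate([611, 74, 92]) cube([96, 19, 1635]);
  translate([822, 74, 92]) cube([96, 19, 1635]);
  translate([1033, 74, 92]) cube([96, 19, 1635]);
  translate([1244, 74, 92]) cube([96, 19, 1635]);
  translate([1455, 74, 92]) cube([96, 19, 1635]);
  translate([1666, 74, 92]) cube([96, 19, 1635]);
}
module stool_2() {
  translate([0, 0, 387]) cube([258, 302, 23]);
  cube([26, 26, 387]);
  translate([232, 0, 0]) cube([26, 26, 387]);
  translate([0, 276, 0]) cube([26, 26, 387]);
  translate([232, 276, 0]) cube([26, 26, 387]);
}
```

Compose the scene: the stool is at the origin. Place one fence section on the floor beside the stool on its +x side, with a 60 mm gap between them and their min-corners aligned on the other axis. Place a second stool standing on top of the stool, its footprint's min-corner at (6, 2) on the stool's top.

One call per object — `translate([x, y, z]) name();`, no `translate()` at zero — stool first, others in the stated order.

stool();
translate([340, 0, 0]) fence_section();
translate([6, 2, 424]) stool_2();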